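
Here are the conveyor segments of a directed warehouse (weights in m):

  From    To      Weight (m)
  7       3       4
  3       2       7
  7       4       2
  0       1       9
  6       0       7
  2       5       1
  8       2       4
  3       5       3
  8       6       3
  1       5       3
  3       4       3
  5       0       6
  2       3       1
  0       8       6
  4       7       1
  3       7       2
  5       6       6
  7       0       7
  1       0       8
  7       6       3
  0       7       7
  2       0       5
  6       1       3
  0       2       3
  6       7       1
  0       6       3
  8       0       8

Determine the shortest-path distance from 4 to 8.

Candidate routes:
4 → 7 → 0 → 8: 1+7+6 = 14
4 → 7 → 6 → 0 → 8: 1+3+7+6 = 17
The minimum is 14 m via 4 → 7 → 0 → 8.

14 m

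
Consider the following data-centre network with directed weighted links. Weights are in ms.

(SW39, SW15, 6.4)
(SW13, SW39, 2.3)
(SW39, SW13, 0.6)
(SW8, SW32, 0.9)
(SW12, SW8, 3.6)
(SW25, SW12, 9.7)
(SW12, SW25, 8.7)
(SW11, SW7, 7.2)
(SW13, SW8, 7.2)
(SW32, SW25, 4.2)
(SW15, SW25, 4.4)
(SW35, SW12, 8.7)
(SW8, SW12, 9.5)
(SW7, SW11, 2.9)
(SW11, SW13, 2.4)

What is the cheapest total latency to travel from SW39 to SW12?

Running Dijkstra from SW39:
SW39: 0
SW13: 0.6  (via SW39)
SW15: 6.4  (via SW39)
SW8: 7.8  (via SW13)
SW32: 8.7  (via SW8)
SW25: 10.8  (via SW15)
SW12: 17.3  (via SW8)
Shortest route: SW39 → SW13 → SW8 → SW12 = 17.3 ms.

17.3 ms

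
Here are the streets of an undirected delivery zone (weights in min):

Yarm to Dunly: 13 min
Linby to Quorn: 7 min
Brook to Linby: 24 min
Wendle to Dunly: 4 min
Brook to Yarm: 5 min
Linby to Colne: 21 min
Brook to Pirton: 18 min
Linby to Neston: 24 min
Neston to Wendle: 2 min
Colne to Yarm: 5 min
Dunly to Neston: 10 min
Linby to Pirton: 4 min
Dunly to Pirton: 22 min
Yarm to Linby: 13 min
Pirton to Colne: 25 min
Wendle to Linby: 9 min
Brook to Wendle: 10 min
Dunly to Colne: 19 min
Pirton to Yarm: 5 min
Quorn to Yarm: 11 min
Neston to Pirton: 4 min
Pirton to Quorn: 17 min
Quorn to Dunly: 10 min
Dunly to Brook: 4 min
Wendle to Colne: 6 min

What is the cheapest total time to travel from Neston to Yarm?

9 min

Enumerating some paths:
Neston → Wendle → Dunly → Brook → Yarm: 2+4+4+5 = 15
Neston → Pirton → Yarm: 4+5 = 9
Neston → Wendle → Brook → Yarm: 2+10+5 = 17
Neston → Wendle → Colne → Yarm: 2+6+5 = 13
Cheapest is Neston → Pirton → Yarm at 9 min.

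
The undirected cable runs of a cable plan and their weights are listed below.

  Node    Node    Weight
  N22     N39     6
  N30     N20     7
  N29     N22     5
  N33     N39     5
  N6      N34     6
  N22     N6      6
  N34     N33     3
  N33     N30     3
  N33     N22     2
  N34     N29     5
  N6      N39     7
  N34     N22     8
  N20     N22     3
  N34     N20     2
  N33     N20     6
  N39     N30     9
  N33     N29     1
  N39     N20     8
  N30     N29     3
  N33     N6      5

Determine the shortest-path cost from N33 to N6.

5

Enumerating some paths:
N33–N22–N6: 2+6 = 8
N33–N34–N6: 3+6 = 9
N33–N39–N6: 5+7 = 12
N33–N6: 5 = 5
Cheapest is N33–N6 at 5.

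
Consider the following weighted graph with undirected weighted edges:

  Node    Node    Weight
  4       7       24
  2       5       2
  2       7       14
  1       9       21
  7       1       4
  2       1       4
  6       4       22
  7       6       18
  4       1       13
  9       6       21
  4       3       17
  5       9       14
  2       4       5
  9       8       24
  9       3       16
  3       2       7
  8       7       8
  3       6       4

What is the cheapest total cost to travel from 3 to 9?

16

Enumerating some paths:
3–6–9: 4+21 = 25
3–2–5–9: 7+2+14 = 23
3–9: 16 = 16
Cheapest is 3–9 at 16.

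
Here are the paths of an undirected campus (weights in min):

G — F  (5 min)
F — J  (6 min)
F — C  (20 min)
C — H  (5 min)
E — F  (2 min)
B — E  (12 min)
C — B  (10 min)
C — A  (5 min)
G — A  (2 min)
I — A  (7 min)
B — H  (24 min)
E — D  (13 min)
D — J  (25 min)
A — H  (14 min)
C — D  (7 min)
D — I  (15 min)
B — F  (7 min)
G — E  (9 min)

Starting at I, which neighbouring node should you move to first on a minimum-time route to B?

A

Enumerating some paths:
I - A - G - F - E - B: 7+2+5+2+12 = 28
I - A - C - B: 7+5+10 = 22
I - A - G - F - B: 7+2+5+7 = 21
I - A - G - E - F - B: 7+2+9+2+7 = 27
Cheapest is I - A - G - F - B at 21 min.
So from I the first move is to A.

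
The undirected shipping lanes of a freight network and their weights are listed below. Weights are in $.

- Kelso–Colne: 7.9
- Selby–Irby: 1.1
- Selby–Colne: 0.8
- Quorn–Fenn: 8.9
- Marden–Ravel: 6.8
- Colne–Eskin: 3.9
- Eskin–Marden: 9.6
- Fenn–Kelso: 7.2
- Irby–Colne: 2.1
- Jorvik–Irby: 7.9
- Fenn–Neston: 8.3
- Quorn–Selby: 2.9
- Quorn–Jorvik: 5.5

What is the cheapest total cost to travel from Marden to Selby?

Settle nodes by increasing distance from Marden:
Marden: 0
Ravel: 6.8  (via Marden)
Eskin: 9.6  (via Marden)
Colne: 13.5  (via Eskin)
Selby: 14.3  (via Colne)
Shortest route: Marden–Eskin–Colne–Selby = $14.3.

$14.3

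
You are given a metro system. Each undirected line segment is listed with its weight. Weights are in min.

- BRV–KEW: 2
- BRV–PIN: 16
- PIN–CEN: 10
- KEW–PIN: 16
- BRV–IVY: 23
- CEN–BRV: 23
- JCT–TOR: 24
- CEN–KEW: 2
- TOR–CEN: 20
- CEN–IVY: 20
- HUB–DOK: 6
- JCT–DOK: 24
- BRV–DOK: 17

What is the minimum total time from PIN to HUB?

37 min

Candidate routes:
PIN - BRV - DOK - HUB: 16+17+6 = 39
PIN - CEN - KEW - BRV - DOK - HUB: 10+2+2+17+6 = 37
PIN - KEW - BRV - DOK - HUB: 16+2+17+6 = 41
Cheapest is PIN - CEN - KEW - BRV - DOK - HUB at 37 min.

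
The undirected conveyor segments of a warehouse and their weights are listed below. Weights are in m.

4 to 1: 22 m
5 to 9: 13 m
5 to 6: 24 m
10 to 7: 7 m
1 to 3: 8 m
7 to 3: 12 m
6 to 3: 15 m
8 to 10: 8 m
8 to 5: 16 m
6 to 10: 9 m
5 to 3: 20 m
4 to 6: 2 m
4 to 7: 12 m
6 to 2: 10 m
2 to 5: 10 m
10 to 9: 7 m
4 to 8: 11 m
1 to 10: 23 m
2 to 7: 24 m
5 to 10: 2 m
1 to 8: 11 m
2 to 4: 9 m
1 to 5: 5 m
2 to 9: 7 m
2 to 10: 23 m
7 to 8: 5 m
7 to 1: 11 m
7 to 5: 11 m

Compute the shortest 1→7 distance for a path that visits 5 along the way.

14 m

Shortest 1→5: 1 → 5 = 5
Shortest 5→7: 5 → 10 → 7 = 9
Total via 5: 5 + 9 = 14 m.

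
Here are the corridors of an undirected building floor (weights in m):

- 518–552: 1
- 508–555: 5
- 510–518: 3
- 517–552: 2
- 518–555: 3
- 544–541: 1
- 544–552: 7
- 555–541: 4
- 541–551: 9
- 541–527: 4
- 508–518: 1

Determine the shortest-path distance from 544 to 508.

Compare a few routes:
544 → 541 → 555 → 518 → 508: 1+4+3+1 = 9
544 → 552 → 518 → 555 → 508: 7+1+3+5 = 16
544 → 541 → 555 → 508: 1+4+5 = 10
Cheapest is 544 → 541 → 555 → 518 → 508 at 9 m.

9 m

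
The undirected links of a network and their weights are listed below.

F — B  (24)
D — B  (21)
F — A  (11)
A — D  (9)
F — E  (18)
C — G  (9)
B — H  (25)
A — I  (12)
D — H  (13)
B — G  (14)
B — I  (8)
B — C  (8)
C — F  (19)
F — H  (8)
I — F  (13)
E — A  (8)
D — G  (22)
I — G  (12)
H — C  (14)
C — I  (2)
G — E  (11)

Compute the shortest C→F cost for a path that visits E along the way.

Best C to E: C–G–E costing 20
Best E to F: E–F costing 18
Total via E: 20 + 18 = 38.

38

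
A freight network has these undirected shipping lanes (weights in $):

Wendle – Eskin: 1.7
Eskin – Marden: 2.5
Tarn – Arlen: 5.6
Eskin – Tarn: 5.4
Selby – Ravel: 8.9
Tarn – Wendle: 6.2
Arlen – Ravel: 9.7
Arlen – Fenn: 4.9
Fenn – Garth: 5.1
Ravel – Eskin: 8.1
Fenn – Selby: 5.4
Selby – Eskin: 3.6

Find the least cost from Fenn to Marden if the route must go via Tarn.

$18.4

Shortest Fenn→Tarn: Fenn → Arlen → Tarn = 10.5
Shortest Tarn→Marden: Tarn → Eskin → Marden = 7.9
Total via Tarn: 10.5 + 7.9 = $18.4.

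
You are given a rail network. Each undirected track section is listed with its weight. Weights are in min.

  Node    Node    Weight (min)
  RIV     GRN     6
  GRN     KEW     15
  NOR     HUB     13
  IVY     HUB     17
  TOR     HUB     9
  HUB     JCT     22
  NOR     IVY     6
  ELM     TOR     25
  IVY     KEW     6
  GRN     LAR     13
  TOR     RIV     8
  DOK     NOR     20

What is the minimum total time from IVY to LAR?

Shortest distances from IVY:
IVY: 0
NOR: 6  (via IVY)
KEW: 6  (via IVY)
HUB: 17  (via IVY)
GRN: 21  (via KEW)
DOK: 26  (via NOR)
TOR: 26  (via HUB)
RIV: 27  (via GRN)
LAR: 34  (via GRN)
Shortest route: IVY–KEW–GRN–LAR = 34 min.

34 min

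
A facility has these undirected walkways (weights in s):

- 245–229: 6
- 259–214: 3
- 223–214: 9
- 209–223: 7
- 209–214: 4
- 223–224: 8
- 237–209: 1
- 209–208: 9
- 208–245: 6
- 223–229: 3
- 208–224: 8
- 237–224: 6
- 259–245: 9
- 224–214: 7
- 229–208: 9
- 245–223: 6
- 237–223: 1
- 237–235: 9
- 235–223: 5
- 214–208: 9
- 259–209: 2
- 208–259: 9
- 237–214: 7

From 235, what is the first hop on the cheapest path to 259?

Compare a few routes:
235–223–237–209–214–259: 5+1+1+4+3 = 14
235–223–237–209–259: 5+1+1+2 = 9
235–237–209–259: 9+1+2 = 12
Cheapest is 235–223–237–209–259 at 9 s.
So from 235 the first move is to 223.

223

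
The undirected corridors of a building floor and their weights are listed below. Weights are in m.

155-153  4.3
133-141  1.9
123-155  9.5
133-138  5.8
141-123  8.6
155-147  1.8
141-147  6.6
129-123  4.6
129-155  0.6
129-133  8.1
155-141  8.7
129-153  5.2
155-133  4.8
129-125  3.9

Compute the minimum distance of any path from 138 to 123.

15.8 m

Candidate routes:
138 - 133 - 141 - 123: 5.8+1.9+8.6 = 16.3
138 - 133 - 129 - 123: 5.8+8.1+4.6 = 18.5
138 - 133 - 155 - 129 - 123: 5.8+4.8+0.6+4.6 = 15.8
Cheapest is 138 - 133 - 155 - 129 - 123 at 15.8 m.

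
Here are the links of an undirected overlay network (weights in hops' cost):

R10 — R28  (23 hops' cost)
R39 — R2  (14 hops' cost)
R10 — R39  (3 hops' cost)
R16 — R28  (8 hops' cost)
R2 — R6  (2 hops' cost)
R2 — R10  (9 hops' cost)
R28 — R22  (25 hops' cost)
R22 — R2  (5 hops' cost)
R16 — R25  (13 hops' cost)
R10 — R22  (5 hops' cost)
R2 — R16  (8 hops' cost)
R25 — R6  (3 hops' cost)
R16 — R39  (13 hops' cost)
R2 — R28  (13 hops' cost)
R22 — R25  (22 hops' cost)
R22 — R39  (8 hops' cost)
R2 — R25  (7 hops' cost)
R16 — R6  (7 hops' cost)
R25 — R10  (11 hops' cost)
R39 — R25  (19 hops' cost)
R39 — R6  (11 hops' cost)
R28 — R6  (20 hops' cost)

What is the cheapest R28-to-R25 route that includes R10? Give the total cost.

Shortest R28→R10: R28 → R2 → R10 = 22
Best R10 to R25: R10 → R25 costing 11
Total via R10: 22 + 11 = 33 hops' cost.

33 hops' cost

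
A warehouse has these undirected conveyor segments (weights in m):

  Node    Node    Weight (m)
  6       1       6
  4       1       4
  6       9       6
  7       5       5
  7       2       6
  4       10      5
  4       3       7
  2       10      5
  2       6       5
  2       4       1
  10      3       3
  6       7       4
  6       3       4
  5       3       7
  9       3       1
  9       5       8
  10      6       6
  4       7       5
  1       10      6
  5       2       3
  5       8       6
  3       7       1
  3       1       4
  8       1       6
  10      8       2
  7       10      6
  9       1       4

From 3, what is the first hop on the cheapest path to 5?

7

Compare a few routes:
3–5: 7 = 7
3–7–5: 1+5 = 6
Cheapest is 3–7–5 at 6 m.
So from 3 the first move is to 7.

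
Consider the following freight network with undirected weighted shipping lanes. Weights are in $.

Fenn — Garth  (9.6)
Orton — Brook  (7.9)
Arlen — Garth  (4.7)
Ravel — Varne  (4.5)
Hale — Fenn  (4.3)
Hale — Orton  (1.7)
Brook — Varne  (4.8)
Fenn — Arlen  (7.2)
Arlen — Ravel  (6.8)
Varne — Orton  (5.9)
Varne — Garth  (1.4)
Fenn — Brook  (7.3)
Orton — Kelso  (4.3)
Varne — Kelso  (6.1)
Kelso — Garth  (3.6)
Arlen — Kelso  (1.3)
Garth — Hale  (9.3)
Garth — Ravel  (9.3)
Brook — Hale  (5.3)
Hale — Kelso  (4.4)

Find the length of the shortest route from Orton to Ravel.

Settle nodes by increasing distance from Orton:
Orton: 0
Hale: 1.7  (via Orton)
Kelso: 4.3  (via Orton)
Arlen: 5.6  (via Kelso)
Varne: 5.9  (via Orton)
Fenn: 6  (via Hale)
Brook: 7  (via Hale)
Garth: 7.3  (via Varne)
Ravel: 10.4  (via Varne)
Shortest route: Orton–Varne–Ravel = $10.4.

$10.4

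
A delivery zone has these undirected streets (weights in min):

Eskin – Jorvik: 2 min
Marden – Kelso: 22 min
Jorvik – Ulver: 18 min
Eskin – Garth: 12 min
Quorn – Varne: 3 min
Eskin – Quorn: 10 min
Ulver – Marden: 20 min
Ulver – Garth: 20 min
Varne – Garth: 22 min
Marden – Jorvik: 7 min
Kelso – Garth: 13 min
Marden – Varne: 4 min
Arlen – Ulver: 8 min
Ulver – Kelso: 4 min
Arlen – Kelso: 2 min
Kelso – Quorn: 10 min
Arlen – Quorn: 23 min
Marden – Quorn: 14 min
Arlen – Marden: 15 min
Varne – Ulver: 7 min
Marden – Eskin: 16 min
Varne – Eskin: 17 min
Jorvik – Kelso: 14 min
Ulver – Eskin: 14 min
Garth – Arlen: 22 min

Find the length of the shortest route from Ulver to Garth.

Running Dijkstra from Ulver:
Ulver: 0
Kelso: 4  (via Ulver)
Arlen: 6  (via Kelso)
Varne: 7  (via Ulver)
Quorn: 10  (via Varne)
Marden: 11  (via Varne)
Eskin: 14  (via Ulver)
Jorvik: 16  (via Eskin)
Garth: 17  (via Kelso)
Shortest route: Ulver–Kelso–Garth = 17 min.

17 min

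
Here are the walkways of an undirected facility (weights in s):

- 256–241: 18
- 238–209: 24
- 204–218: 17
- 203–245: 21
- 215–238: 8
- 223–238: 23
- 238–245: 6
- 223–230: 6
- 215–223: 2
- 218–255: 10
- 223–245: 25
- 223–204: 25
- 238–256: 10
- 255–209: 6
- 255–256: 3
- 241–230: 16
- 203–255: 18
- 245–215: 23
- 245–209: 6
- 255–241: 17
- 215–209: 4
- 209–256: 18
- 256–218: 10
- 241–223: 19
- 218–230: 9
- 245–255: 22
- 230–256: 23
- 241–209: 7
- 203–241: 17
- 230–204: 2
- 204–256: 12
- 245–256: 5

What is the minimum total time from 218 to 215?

17 s

Compare a few routes:
218 - 256 - 255 - 209 - 215: 10+3+6+4 = 23
218 - 255 - 209 - 215: 10+6+4 = 20
218 - 230 - 223 - 215: 9+6+2 = 17
218 - 256 - 245 - 209 - 215: 10+5+6+4 = 25
The minimum is 17 s via 218 - 230 - 223 - 215.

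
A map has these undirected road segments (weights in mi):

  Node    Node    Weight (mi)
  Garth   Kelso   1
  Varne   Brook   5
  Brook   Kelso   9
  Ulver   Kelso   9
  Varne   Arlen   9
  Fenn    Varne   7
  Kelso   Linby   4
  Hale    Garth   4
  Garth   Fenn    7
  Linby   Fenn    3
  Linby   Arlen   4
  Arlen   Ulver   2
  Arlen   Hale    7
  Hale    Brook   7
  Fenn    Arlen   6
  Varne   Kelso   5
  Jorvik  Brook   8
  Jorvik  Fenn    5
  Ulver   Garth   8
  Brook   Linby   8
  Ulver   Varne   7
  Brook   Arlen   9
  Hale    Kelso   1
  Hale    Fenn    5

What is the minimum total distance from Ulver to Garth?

8 mi

Candidate routes:
Ulver - Arlen - Hale - Kelso - Garth: 2+7+1+1 = 11
Ulver - Garth: 8 = 8
Ulver - Kelso - Garth: 9+1 = 10
The minimum is 8 mi via Ulver - Garth.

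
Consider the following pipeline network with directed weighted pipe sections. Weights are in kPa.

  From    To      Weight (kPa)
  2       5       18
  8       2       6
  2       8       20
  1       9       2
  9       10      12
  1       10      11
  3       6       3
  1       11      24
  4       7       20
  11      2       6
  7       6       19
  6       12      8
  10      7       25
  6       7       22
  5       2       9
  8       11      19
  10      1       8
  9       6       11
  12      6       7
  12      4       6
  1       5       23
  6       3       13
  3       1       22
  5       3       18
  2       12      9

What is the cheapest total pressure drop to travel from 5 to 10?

51 kPa

Enumerating some paths:
5 - 2 - 12 - 6 - 3 - 1 - 10: 9+9+7+13+22+11 = 71
5 - 3 - 1 - 9 - 10: 18+22+2+12 = 54
5 - 3 - 1 - 10: 18+22+11 = 51
Cheapest is 5 - 3 - 1 - 10 at 51 kPa.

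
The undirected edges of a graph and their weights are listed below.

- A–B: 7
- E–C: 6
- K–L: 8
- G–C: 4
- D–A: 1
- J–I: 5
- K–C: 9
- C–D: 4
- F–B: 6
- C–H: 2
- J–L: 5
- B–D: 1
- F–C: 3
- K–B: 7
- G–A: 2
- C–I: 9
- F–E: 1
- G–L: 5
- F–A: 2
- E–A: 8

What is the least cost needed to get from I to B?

14

Compare a few routes:
I - C - F - A - D - B: 9+3+2+1+1 = 16
I - C - D - B: 9+4+1 = 14
Cheapest is I - C - D - B at 14.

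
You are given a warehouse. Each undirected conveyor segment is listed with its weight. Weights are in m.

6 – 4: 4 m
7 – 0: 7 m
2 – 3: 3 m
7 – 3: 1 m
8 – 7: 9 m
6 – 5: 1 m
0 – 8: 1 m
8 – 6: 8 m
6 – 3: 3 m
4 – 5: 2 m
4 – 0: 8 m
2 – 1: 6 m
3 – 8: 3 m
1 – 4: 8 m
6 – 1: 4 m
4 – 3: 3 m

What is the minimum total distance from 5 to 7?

Shortest distances from 5:
5: 0
6: 1  (via 5)
4: 2  (via 5)
3: 4  (via 6)
1: 5  (via 6)
7: 5  (via 3)
Shortest route: 5 → 6 → 3 → 7 = 5 m.

5 m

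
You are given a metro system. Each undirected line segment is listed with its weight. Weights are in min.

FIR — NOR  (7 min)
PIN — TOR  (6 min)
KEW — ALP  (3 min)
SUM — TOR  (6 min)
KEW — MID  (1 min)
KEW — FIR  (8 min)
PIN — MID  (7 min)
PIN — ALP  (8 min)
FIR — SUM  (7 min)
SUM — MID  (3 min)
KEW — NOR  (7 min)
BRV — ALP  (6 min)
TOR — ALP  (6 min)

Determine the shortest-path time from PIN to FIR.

Compare a few routes:
PIN → ALP → KEW → FIR: 8+3+8 = 19
PIN → MID → KEW → FIR: 7+1+8 = 16
PIN → MID → SUM → FIR: 7+3+7 = 17
Cheapest is PIN → MID → KEW → FIR at 16 min.

16 min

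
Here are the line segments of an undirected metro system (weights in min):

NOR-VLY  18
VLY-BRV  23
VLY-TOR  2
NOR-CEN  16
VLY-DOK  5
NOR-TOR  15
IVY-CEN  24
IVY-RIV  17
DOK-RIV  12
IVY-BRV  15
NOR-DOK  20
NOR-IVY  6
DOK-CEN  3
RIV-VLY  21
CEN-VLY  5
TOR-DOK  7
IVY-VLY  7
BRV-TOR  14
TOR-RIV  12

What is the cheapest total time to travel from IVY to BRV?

15 min

Shortest distances from IVY:
IVY: 0
NOR: 6  (via IVY)
VLY: 7  (via IVY)
TOR: 9  (via VLY)
DOK: 12  (via VLY)
CEN: 12  (via VLY)
BRV: 15  (via IVY)
Shortest route: IVY → BRV = 15 min.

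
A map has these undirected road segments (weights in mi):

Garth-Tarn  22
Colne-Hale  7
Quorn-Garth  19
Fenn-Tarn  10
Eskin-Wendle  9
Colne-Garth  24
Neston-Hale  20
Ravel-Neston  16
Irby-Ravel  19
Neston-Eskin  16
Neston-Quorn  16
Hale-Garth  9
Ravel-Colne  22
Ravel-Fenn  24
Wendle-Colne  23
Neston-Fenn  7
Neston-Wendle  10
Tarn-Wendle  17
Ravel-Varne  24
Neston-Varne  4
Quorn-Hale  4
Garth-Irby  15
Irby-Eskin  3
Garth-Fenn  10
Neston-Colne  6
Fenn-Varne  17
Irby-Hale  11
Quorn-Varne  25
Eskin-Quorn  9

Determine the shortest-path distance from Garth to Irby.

15 mi

Candidate routes:
Garth → Hale → Irby: 9+11 = 20
Garth → Irby: 15 = 15
Cheapest is Garth → Irby at 15 mi.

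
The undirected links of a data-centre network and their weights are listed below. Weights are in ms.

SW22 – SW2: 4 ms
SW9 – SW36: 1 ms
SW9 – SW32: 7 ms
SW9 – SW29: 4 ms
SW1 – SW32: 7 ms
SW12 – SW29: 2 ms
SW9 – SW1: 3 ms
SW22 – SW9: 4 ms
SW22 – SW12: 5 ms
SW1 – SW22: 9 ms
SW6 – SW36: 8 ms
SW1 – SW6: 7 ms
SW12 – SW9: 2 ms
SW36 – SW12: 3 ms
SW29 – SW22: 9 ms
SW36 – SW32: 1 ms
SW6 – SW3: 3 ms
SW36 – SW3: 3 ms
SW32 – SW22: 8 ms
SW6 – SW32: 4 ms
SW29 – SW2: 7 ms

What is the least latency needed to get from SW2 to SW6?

14 ms

Settle nodes by increasing distance from SW2:
SW2: 0
SW22: 4  (via SW2)
SW29: 7  (via SW2)
SW9: 8  (via SW22)
SW12: 9  (via SW22)
SW36: 9  (via SW9)
SW32: 10  (via SW36)
SW1: 11  (via SW9)
SW3: 12  (via SW36)
SW6: 14  (via SW32)
Shortest route: SW2–SW22–SW9–SW36–SW32–SW6 = 14 ms.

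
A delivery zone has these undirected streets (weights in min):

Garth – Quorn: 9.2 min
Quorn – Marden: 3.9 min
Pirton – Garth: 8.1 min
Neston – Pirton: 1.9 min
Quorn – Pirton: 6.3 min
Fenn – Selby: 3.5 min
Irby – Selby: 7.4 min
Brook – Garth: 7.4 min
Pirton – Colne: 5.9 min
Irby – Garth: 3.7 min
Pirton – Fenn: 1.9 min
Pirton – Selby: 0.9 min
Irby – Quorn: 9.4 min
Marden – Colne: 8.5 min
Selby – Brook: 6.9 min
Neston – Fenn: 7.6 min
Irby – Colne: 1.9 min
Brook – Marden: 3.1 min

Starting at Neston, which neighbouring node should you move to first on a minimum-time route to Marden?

Pirton

Candidate routes:
Neston - Pirton - Colne - Marden: 1.9+5.9+8.5 = 16.3
Neston - Pirton - Quorn - Marden: 1.9+6.3+3.9 = 12.1
Neston - Pirton - Fenn - Selby - Brook - Marden: 1.9+1.9+3.5+6.9+3.1 = 17.3
Neston - Pirton - Selby - Brook - Marden: 1.9+0.9+6.9+3.1 = 12.8
Cheapest is Neston - Pirton - Quorn - Marden at 12.1 min.
So from Neston the first move is to Pirton.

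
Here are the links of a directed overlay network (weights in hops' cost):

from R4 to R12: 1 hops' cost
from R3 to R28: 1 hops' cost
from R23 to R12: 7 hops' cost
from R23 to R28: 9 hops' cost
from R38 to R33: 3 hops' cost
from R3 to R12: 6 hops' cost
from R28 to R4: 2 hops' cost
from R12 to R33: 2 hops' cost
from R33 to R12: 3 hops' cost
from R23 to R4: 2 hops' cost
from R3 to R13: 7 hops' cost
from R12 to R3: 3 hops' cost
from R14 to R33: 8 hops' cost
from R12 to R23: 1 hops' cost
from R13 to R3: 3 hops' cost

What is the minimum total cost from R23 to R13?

Shortest distances from R23:
R23: 0
R4: 2  (via R23)
R12: 3  (via R4)
R33: 5  (via R12)
R3: 6  (via R12)
R28: 7  (via R3)
R13: 13  (via R3)
Shortest route: R23–R4–R12–R3–R13 = 13 hops' cost.

13 hops' cost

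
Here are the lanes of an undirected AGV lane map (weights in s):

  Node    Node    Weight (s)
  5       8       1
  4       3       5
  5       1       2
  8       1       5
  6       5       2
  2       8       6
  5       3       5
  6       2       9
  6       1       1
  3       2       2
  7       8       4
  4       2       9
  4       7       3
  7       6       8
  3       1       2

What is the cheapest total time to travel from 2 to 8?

6 s

Enumerating some paths:
2–3–1–5–8: 2+2+2+1 = 7
2–8: 6 = 6
2–3–1–6–5–8: 2+2+1+2+1 = 8
The minimum is 6 s via 2–8.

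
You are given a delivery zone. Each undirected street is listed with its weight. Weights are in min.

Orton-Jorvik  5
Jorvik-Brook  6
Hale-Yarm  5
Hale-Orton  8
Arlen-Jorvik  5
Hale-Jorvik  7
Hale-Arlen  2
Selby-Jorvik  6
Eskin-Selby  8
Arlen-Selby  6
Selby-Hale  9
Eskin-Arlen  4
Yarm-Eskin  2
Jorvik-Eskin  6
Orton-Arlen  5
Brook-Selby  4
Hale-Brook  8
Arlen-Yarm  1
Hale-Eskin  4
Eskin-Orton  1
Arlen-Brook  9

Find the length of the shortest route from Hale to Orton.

5 min

Settle nodes by increasing distance from Hale:
Hale: 0
Arlen: 2  (via Hale)
Yarm: 3  (via Arlen)
Eskin: 4  (via Hale)
Orton: 5  (via Eskin)
Shortest route: Hale → Eskin → Orton = 5 min.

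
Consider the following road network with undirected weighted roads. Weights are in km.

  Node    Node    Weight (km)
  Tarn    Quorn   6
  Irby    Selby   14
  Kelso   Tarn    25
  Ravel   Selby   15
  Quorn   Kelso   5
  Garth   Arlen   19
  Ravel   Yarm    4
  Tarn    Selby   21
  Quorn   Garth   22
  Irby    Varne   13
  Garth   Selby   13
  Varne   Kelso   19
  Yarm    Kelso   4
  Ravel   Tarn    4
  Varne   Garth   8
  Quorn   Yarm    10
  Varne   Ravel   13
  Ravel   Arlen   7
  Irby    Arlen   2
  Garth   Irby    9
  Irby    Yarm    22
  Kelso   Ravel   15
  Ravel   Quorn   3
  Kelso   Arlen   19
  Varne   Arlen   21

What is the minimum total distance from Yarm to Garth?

Running Dijkstra from Yarm:
Yarm: 0
Ravel: 4  (via Yarm)
Kelso: 4  (via Yarm)
Quorn: 7  (via Ravel)
Tarn: 8  (via Ravel)
Arlen: 11  (via Ravel)
Irby: 13  (via Arlen)
Varne: 17  (via Ravel)
Selby: 19  (via Ravel)
Garth: 22  (via Irby)
Shortest route: Yarm–Ravel–Arlen–Irby–Garth = 22 km.

22 km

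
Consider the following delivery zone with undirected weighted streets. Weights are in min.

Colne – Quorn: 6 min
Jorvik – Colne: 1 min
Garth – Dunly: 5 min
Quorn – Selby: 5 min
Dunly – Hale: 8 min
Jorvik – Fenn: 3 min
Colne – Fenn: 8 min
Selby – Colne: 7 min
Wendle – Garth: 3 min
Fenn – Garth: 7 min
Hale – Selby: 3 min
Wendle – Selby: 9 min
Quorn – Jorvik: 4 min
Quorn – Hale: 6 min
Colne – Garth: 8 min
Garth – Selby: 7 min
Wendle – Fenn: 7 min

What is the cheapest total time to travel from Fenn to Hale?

Running Dijkstra from Fenn:
Fenn: 0
Jorvik: 3  (via Fenn)
Colne: 4  (via Jorvik)
Quorn: 7  (via Jorvik)
Garth: 7  (via Fenn)
Wendle: 7  (via Fenn)
Selby: 11  (via Colne)
Dunly: 12  (via Garth)
Hale: 13  (via Quorn)
Shortest route: Fenn → Jorvik → Quorn → Hale = 13 min.

13 min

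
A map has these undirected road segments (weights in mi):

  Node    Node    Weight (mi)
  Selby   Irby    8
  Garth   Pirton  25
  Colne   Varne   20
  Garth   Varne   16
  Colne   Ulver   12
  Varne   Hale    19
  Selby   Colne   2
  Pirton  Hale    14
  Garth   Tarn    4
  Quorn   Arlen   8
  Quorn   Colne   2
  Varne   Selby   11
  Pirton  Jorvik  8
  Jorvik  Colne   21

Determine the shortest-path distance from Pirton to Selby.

31 mi

Compare a few routes:
Pirton → Jorvik → Colne → Selby: 8+21+2 = 31
Pirton → Hale → Varne → Selby: 14+19+11 = 44
Pirton → Garth → Varne → Selby: 25+16+11 = 52
The minimum is 31 mi via Pirton → Jorvik → Colne → Selby.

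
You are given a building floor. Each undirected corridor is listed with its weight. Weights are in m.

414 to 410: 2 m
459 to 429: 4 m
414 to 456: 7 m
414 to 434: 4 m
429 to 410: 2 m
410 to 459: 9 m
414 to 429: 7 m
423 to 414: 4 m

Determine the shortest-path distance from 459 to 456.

Settle nodes by increasing distance from 459:
459: 0
429: 4  (via 459)
410: 6  (via 429)
414: 8  (via 410)
423: 12  (via 414)
434: 12  (via 414)
456: 15  (via 414)
Shortest route: 459–429–410–414–456 = 15 m.

15 m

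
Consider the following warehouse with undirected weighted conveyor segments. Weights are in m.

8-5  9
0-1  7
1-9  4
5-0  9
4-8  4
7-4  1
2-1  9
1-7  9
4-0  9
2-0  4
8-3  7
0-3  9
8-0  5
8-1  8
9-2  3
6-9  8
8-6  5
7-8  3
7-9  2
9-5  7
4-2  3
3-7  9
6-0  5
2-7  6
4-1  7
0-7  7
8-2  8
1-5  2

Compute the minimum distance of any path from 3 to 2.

13 m

Candidate routes:
3 - 0 - 2: 9+4 = 13
3 - 8 - 4 - 2: 7+4+3 = 14
The minimum is 13 m via 3 - 0 - 2.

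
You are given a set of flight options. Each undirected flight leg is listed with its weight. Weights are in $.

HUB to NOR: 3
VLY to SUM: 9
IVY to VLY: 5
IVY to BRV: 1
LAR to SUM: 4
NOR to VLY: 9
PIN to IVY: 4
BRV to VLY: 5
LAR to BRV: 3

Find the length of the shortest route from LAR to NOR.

$17

Settle nodes by increasing distance from LAR:
LAR: 0
BRV: 3  (via LAR)
IVY: 4  (via BRV)
SUM: 4  (via LAR)
VLY: 8  (via BRV)
PIN: 8  (via IVY)
NOR: 17  (via VLY)
Shortest route: LAR → BRV → VLY → NOR = $17.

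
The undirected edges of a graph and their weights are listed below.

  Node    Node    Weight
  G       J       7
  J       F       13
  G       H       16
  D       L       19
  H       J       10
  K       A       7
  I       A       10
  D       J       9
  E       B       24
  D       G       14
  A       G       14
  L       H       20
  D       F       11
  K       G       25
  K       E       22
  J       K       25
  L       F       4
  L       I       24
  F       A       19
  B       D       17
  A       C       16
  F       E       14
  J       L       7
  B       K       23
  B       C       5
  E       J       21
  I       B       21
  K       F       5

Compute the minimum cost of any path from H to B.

Enumerating some paths:
H–G–D–B: 16+14+17 = 47
H–J–D–B: 10+9+17 = 36
H–J–G–D–B: 10+7+14+17 = 48
The minimum is 36 via H–J–D–B.

36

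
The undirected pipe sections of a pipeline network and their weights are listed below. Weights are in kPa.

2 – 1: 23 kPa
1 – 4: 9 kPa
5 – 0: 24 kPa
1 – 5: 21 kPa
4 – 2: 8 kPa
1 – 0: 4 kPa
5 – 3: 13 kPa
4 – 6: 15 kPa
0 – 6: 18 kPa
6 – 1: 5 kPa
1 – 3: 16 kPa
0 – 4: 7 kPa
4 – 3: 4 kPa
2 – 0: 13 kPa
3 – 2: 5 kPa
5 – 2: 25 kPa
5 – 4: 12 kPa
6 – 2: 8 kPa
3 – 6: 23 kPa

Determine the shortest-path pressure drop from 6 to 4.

Running Dijkstra from 6:
6: 0
1: 5  (via 6)
2: 8  (via 6)
0: 9  (via 1)
3: 13  (via 2)
4: 14  (via 1)
Shortest route: 6 → 1 → 4 = 14 kPa.

14 kPa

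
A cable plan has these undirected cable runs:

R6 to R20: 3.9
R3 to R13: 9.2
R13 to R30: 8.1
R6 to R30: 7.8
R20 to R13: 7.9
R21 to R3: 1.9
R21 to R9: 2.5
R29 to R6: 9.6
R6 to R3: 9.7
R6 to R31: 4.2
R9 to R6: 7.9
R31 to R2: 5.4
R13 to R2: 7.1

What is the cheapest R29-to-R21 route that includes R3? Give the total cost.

21.2

Best R29 to R3: R29 → R6 → R3 costing 19.3
Shortest R3→R21: R3 → R21 = 1.9
Total via R3: 19.3 + 1.9 = 21.2.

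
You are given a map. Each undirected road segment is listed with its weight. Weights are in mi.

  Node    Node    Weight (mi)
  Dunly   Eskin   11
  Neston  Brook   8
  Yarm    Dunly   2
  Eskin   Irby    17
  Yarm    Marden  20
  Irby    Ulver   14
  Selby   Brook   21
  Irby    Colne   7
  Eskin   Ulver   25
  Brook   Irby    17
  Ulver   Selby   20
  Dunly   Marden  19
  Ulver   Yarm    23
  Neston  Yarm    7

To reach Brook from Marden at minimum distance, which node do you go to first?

Enumerating some paths:
Marden → Dunly → Eskin → Irby → Brook: 19+11+17+17 = 64
Marden → Yarm → Neston → Brook: 20+7+8 = 35
Marden → Yarm → Dunly → Eskin → Irby → Brook: 20+2+11+17+17 = 67
Marden → Dunly → Yarm → Neston → Brook: 19+2+7+8 = 36
Cheapest is Marden → Yarm → Neston → Brook at 35 mi.
So from Marden the first move is to Yarm.

Yarm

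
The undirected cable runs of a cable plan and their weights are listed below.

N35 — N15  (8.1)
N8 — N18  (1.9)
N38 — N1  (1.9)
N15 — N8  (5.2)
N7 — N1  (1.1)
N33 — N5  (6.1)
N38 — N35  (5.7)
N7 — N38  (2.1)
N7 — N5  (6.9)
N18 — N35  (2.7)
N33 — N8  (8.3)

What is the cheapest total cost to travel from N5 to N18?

16.3

Candidate routes:
N5–N7–N38–N35–N18: 6.9+2.1+5.7+2.7 = 17.4
N5–N7–N1–N38–N35–N18: 6.9+1.1+1.9+5.7+2.7 = 18.3
N5–N33–N8–N18: 6.1+8.3+1.9 = 16.3
Cheapest is N5–N33–N8–N18 at 16.3.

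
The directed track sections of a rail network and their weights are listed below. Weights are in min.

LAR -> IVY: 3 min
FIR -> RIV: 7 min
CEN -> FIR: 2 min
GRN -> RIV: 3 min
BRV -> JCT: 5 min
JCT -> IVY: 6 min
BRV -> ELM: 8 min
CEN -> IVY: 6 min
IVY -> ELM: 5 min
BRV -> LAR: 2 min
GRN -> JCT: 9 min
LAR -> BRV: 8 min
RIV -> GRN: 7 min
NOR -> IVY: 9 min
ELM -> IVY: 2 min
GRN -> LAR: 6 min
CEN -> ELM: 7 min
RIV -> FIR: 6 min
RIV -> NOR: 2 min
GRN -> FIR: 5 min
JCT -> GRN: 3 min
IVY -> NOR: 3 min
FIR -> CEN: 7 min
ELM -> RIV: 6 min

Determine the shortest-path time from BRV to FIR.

Running Dijkstra from BRV:
BRV: 0
LAR: 2  (via BRV)
IVY: 5  (via LAR)
JCT: 5  (via BRV)
ELM: 8  (via BRV)
NOR: 8  (via IVY)
GRN: 8  (via JCT)
RIV: 11  (via GRN)
FIR: 13  (via GRN)
Shortest route: BRV → JCT → GRN → FIR = 13 min.

13 min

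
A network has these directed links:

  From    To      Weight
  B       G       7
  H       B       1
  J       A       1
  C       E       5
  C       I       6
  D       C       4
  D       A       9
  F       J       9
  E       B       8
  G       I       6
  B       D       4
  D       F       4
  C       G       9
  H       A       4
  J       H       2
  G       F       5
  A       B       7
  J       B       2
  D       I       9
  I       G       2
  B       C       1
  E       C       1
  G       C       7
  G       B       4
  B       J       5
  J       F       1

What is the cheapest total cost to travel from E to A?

Running Dijkstra from E:
E: 0
C: 1  (via E)
I: 7  (via C)
B: 8  (via E)
G: 9  (via I)
D: 12  (via B)
J: 13  (via B)
A: 14  (via J)
Shortest route: E → B → J → A = 14.

14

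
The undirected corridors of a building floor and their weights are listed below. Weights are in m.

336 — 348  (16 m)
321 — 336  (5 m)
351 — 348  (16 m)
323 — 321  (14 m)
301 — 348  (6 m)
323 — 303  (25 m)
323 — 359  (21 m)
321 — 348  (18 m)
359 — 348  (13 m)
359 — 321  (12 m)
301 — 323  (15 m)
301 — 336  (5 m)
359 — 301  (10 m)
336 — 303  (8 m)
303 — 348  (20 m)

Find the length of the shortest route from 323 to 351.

Compare a few routes:
323–321–336–301–348–351: 14+5+5+6+16 = 46
323–301–348–351: 15+6+16 = 37
323–321–348–351: 14+18+16 = 48
The minimum is 37 m via 323–301–348–351.

37 m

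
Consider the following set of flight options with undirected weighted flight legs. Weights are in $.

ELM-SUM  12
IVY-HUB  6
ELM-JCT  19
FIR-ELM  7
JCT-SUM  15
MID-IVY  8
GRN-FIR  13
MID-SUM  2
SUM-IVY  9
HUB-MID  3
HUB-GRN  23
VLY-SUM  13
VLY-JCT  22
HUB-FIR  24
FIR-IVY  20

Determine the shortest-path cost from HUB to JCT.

$20

Compare a few routes:
HUB → IVY → SUM → JCT: 6+9+15 = 30
HUB → MID → SUM → JCT: 3+2+15 = 20
Cheapest is HUB → MID → SUM → JCT at $20.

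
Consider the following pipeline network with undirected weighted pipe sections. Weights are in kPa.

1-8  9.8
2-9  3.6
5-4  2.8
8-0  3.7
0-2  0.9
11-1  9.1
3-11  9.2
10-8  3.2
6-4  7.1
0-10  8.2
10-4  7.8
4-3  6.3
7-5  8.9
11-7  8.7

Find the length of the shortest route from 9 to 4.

Candidate routes:
9–2–0–8–10–4: 3.6+0.9+3.7+3.2+7.8 = 19.2
9–2–0–10–4: 3.6+0.9+8.2+7.8 = 20.5
The minimum is 19.2 kPa via 9–2–0–8–10–4.

19.2 kPa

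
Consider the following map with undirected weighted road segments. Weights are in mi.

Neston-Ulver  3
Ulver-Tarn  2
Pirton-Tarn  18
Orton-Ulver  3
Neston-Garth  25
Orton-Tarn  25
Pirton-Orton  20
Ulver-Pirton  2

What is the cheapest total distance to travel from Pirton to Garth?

Enumerating some paths:
Pirton - Tarn - Ulver - Neston - Garth: 18+2+3+25 = 48
Pirton - Ulver - Neston - Garth: 2+3+25 = 30
The minimum is 30 mi via Pirton - Ulver - Neston - Garth.

30 mi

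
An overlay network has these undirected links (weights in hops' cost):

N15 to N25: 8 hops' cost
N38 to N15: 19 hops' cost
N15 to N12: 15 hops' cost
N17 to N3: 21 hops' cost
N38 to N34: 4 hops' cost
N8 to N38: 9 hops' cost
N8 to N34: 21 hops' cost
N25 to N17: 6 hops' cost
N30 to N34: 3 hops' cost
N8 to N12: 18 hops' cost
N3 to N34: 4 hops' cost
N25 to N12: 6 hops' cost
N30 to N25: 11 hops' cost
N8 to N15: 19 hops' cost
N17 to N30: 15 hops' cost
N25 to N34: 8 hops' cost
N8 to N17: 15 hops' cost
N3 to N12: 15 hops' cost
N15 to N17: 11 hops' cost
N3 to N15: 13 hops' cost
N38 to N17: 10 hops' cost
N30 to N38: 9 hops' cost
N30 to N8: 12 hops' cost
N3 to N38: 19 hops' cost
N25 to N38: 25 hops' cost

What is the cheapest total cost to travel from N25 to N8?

21 hops' cost

Running Dijkstra from N25:
N25: 0
N12: 6  (via N25)
N17: 6  (via N25)
N34: 8  (via N25)
N15: 8  (via N25)
N30: 11  (via N25)
N38: 12  (via N34)
N3: 12  (via N34)
N8: 21  (via N17)
Shortest route: N25–N17–N8 = 21 hops' cost.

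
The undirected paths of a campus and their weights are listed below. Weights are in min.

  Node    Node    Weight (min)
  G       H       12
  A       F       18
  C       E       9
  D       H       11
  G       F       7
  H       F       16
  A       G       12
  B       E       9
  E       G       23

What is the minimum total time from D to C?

55 min

Settle nodes by increasing distance from D:
D: 0
H: 11  (via D)
G: 23  (via H)
F: 27  (via H)
A: 35  (via G)
E: 46  (via G)
B: 55  (via E)
C: 55  (via E)
Shortest route: D → H → G → E → C = 55 min.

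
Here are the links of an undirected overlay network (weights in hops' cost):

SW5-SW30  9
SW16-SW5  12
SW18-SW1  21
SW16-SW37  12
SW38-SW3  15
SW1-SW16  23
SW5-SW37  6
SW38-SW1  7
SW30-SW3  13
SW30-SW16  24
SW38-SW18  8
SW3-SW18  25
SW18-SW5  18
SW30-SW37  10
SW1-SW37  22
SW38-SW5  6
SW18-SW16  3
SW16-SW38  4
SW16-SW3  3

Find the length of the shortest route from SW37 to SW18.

15 hops' cost

Candidate routes:
SW37–SW5–SW38–SW16–SW18: 6+6+4+3 = 19
SW37–SW16–SW18: 12+3 = 15
SW37–SW5–SW38–SW18: 6+6+8 = 20
SW37–SW5–SW16–SW18: 6+12+3 = 21
Cheapest is SW37–SW16–SW18 at 15 hops' cost.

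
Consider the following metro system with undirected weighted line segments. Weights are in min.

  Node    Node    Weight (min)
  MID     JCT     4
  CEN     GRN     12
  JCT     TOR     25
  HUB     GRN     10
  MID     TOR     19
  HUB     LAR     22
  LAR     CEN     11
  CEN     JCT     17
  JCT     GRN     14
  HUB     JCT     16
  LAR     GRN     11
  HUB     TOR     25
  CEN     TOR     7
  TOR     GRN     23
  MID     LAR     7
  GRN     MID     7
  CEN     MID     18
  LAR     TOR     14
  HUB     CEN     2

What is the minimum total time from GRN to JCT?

11 min

Settle nodes by increasing distance from GRN:
GRN: 0
MID: 7  (via GRN)
HUB: 10  (via GRN)
LAR: 11  (via GRN)
JCT: 11  (via MID)
Shortest route: GRN–MID–JCT = 11 min.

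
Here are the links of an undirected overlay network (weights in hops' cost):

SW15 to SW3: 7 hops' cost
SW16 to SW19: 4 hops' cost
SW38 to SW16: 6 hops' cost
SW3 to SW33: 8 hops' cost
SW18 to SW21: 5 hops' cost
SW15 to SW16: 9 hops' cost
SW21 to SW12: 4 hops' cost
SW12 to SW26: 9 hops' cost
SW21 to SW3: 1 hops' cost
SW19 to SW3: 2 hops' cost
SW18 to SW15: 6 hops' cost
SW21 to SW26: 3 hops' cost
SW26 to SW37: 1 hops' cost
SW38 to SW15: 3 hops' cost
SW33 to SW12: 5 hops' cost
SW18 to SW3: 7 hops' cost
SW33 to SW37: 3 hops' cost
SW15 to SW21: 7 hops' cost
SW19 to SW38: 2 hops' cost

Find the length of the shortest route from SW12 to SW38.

9 hops' cost

Settle nodes by increasing distance from SW12:
SW12: 0
SW21: 4  (via SW12)
SW3: 5  (via SW21)
SW33: 5  (via SW12)
SW19: 7  (via SW3)
SW26: 7  (via SW21)
SW37: 8  (via SW33)
SW18: 9  (via SW21)
SW38: 9  (via SW19)
Shortest route: SW12–SW21–SW3–SW19–SW38 = 9 hops' cost.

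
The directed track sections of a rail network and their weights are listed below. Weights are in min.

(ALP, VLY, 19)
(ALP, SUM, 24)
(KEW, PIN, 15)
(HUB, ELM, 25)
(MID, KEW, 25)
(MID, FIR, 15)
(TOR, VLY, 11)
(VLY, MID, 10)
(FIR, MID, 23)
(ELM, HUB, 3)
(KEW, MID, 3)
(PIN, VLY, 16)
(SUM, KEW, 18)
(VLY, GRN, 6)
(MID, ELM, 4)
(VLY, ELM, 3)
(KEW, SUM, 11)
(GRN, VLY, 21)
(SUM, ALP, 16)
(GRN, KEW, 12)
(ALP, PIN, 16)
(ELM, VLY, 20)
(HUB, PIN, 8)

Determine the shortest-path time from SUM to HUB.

28 min

Candidate routes:
SUM–ALP–VLY–ELM–HUB: 16+19+3+3 = 41
SUM–KEW–MID–ELM–HUB: 18+3+4+3 = 28
Cheapest is SUM–KEW–MID–ELM–HUB at 28 min.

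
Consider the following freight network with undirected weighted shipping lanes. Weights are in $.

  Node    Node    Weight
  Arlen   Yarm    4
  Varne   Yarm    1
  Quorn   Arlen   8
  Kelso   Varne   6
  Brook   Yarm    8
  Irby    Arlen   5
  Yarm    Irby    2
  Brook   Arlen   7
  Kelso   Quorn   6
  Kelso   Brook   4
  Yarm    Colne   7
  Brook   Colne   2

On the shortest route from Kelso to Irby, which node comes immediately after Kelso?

Candidate routes:
Kelso - Varne - Yarm - Irby: 6+1+2 = 9
Kelso - Brook - Colne - Yarm - Irby: 4+2+7+2 = 15
Kelso - Brook - Yarm - Irby: 4+8+2 = 14
The minimum is $9 via Kelso - Varne - Yarm - Irby.
So from Kelso the first move is to Varne.

Varne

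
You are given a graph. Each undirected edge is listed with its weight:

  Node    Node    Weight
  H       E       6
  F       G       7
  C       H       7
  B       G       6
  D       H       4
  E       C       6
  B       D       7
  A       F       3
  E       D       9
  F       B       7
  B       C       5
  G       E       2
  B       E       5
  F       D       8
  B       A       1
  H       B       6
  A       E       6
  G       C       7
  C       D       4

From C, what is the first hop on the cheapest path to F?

Candidate routes:
C–B–A–F: 5+1+3 = 9
C–D–F: 4+8 = 12
The minimum is 9 via C–B–A–F.
So from C the first move is to B.

B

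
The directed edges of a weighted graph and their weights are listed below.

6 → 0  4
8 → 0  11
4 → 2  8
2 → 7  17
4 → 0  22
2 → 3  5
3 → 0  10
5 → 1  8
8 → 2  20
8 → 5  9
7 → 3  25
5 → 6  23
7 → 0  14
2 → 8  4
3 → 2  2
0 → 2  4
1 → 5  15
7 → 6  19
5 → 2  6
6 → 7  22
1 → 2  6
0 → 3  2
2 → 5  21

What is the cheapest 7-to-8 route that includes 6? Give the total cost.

31

Best 7 to 6: 7 → 6 costing 19
Shortest 6→8: 6 → 0 → 2 → 8 = 12
Total via 6: 19 + 12 = 31.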